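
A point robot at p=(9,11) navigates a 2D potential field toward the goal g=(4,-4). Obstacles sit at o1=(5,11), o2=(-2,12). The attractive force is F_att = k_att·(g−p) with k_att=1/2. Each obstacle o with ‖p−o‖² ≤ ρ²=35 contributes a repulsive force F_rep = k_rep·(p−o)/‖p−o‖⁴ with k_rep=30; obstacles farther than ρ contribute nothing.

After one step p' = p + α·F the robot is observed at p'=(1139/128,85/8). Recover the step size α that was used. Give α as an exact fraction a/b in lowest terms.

α = 1/20

F_att = 1/2·(g−p) = 1/2·(-5,-15) = (-2.5000,-7.5000)
o1: d²=16 ≤ ρ²=35; F_rep = 30·(4,0)/16² = (0.4688,0.0000)
o2: d²=122 > ρ²=35 → inactive
F = F_att + ΣF_rep = (-2.0312,-7.5000)
Δp = p'−p = (-0.1016,-0.3750); α = Δx/Fx = (-13/128) / (-65/32) = 1/20
check: Δy/Fy = (-3/8) / (-15/2) = 1/20 ✓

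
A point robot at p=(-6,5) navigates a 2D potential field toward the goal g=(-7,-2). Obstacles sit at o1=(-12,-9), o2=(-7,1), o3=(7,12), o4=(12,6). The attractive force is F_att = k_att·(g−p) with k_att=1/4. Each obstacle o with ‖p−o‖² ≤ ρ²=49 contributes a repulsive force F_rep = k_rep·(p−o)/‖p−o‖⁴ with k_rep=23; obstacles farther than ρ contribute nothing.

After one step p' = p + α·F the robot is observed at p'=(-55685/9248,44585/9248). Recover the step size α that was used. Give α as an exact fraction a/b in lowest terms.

α = 1/8

F_att = 1/4·(g−p) = 1/4·(-1,-7) = (-0.2500,-1.7500)
o1: d²=232 > ρ²=49 → inactive
o2: d²=17 ≤ ρ²=49; F_rep = 23·(1,4)/17² = (0.0796,0.3183)
o3: d²=218 > ρ²=49 → inactive
o4: d²=325 > ρ²=49 → inactive
F = F_att + ΣF_rep = (-0.1704,-1.4317)
Δp = p'−p = (-0.0213,-0.1790); α = Δx/Fx = (-197/9248) / (-197/1156) = 1/8
check: Δy/Fy = (-1655/9248) / (-1655/1156) = 1/8 ✓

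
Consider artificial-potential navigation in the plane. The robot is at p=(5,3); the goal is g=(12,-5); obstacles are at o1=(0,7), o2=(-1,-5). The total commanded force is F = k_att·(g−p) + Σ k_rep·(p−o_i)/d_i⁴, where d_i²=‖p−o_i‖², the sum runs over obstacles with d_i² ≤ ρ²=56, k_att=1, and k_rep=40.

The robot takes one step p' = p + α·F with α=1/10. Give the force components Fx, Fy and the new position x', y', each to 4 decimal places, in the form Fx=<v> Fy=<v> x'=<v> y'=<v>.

Fx=7.1190 Fy=-8.0952 x'=5.7119 y'=2.1905

F_att = 1·(g−p) = 1·(7,-8) = (7.0000,-8.0000)
o1: d²=41 ≤ ρ²=56; F_rep = 40·(5,-4)/41² = (0.1190,-0.0952)
o2: d²=100 > ρ²=56 → inactive
F = F_att + ΣF_rep = (7.1190,-8.0952)
p' = p + 1/10·F = (5.7119,2.1905)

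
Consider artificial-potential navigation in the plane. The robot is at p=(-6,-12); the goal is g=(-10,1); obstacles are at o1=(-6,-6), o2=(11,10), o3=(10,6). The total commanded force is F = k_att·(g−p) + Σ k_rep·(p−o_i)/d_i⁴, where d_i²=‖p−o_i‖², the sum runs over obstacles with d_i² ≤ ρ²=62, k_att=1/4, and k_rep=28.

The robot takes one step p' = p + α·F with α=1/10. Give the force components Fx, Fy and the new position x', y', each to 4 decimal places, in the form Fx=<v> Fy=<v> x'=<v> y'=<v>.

Fx=-1.0000 Fy=3.1204 x'=-6.1000 y'=-11.6880

F_att = 1/4·(g−p) = 1/4·(-4,13) = (-1.0000,3.2500)
o1: d²=36 ≤ ρ²=62; F_rep = 28·(0,-6)/36² = (0.0000,-0.1296)
o2: d²=773 > ρ²=62 → inactive
o3: d²=580 > ρ²=62 → inactive
F = F_att + ΣF_rep = (-1.0000,3.1204)
p' = p + 1/10·F = (-6.1000,-11.6880)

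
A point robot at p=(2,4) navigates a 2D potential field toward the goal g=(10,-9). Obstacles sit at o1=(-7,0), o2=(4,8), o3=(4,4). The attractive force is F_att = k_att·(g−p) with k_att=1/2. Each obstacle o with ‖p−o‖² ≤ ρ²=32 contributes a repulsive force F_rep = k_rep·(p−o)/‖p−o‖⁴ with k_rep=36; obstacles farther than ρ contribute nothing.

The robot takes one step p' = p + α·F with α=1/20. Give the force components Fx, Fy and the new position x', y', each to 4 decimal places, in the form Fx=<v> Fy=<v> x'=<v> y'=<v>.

Fx=-0.6800 Fy=-6.8600 x'=1.9660 y'=3.6570

F_att = 1/2·(g−p) = 1/2·(8,-13) = (4.0000,-6.5000)
o1: d²=97 > ρ²=32 → inactive
o2: d²=20 ≤ ρ²=32; F_rep = 36·(-2,-4)/20² = (-0.1800,-0.3600)
o3: d²=4 ≤ ρ²=32; F_rep = 36·(-2,0)/4² = (-4.5000,0.0000)
F = F_att + ΣF_rep = (-0.6800,-6.8600)
p' = p + 1/20·F = (1.9660,3.6570)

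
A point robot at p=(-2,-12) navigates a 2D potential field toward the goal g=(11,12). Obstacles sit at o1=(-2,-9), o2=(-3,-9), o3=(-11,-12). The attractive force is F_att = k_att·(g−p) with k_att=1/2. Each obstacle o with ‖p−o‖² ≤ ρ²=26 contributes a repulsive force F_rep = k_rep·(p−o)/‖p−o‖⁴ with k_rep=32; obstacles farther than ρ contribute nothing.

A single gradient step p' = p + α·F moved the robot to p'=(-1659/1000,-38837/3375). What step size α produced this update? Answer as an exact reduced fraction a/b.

α = 1/20

F_att = 1/2·(g−p) = 1/2·(13,24) = (6.5000,12.0000)
o1: d²=9 ≤ ρ²=26; F_rep = 32·(0,-3)/9² = (0.0000,-1.1852)
o2: d²=10 ≤ ρ²=26; F_rep = 32·(1,-3)/10² = (0.3200,-0.9600)
o3: d²=81 > ρ²=26 → inactive
F = F_att + ΣF_rep = (6.8200,9.8548)
Δp = p'−p = (0.3410,0.4927); α = Δx/Fx = (341/1000) / (341/50) = 1/20
check: Δy/Fy = (1663/3375) / (6652/675) = 1/20 ✓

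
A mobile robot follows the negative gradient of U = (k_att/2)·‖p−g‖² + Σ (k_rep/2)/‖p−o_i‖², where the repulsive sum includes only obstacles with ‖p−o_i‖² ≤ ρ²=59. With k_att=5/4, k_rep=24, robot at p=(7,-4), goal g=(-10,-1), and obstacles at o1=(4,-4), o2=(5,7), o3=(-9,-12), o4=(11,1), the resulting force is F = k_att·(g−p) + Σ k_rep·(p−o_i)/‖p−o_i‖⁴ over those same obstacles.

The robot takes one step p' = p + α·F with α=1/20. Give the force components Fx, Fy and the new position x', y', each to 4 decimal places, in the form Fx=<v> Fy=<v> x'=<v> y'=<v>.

Fx=-20.4182 Fy=3.6786 x'=5.9791 y'=-3.8161

F_att = 5/4·(g−p) = 5/4·(-17,3) = (-21.2500,3.7500)
o1: d²=9 ≤ ρ²=59; F_rep = 24·(3,0)/9² = (0.8889,0.0000)
o2: d²=125 > ρ²=59 → inactive
o3: d²=320 > ρ²=59 → inactive
o4: d²=41 ≤ ρ²=59; F_rep = 24·(-4,-5)/41² = (-0.0571,-0.0714)
F = F_att + ΣF_rep = (-20.4182,3.6786)
p' = p + 1/20·F = (5.9791,-3.8161)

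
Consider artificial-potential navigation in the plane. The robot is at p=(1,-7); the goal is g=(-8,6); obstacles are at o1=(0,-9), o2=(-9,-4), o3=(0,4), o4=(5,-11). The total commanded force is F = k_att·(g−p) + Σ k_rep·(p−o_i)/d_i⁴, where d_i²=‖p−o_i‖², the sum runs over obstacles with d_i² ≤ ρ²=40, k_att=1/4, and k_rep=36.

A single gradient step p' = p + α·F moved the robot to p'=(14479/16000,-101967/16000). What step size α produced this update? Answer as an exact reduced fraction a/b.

F_att = 1/4·(g−p) = 1/4·(-9,13) = (-2.2500,3.2500)
o1: d²=5 ≤ ρ²=40; F_rep = 36·(1,2)/5² = (1.4400,2.8800)
o2: d²=109 > ρ²=40 → inactive
o3: d²=122 > ρ²=40 → inactive
o4: d²=32 ≤ ρ²=40; F_rep = 36·(-4,4)/32² = (-0.1406,0.1406)
F = F_att + ΣF_rep = (-0.9506,6.2706)
Δp = p'−p = (-0.0951,0.6271); α = Δx/Fx = (-1521/16000) / (-1521/1600) = 1/10
check: Δy/Fy = (10033/16000) / (10033/1600) = 1/10 ✓

α = 1/10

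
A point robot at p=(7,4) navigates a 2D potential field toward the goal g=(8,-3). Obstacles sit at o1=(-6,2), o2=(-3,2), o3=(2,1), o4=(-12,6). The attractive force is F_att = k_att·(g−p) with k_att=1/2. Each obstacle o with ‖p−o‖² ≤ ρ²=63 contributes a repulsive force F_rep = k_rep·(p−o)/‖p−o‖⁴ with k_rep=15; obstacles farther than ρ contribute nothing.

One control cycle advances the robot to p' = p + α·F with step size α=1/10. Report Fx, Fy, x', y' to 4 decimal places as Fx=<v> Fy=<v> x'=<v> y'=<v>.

F_att = 1/2·(g−p) = 1/2·(1,-7) = (0.5000,-3.5000)
o1: d²=173 > ρ²=63 → inactive
o2: d²=104 > ρ²=63 → inactive
o3: d²=34 ≤ ρ²=63; F_rep = 15·(5,3)/34² = (0.0649,0.0389)
o4: d²=365 > ρ²=63 → inactive
F = F_att + ΣF_rep = (0.5649,-3.4611)
p' = p + 1/10·F = (7.0565,3.6539)

Fx=0.5649 Fy=-3.4611 x'=7.0565 y'=3.6539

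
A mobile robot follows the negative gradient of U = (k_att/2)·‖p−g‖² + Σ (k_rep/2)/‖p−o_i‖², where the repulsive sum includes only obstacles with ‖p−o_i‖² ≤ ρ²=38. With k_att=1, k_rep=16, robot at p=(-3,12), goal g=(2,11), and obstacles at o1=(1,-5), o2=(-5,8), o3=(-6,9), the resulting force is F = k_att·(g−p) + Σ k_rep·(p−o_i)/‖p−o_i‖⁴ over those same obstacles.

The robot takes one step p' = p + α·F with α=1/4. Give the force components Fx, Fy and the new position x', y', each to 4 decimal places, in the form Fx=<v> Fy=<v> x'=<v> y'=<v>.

F_att = 1·(g−p) = 1·(5,-1) = (5.0000,-1.0000)
o1: d²=305 > ρ²=38 → inactive
o2: d²=20 ≤ ρ²=38; F_rep = 16·(2,4)/20² = (0.0800,0.1600)
o3: d²=18 ≤ ρ²=38; F_rep = 16·(3,3)/18² = (0.1481,0.1481)
F = F_att + ΣF_rep = (5.2281,-0.6919)
p' = p + 1/4·F = (-1.6930,11.8270)

Fx=5.2281 Fy=-0.6919 x'=-1.6930 y'=11.8270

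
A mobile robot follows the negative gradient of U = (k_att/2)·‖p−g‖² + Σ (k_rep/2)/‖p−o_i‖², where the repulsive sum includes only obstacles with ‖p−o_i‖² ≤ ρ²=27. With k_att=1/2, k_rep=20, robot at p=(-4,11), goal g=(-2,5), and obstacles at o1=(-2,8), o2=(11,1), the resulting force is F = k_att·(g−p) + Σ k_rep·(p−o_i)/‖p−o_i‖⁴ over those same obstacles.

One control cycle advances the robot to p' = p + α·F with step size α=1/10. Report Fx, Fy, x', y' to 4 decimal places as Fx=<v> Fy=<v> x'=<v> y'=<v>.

F_att = 1/2·(g−p) = 1/2·(2,-6) = (1.0000,-3.0000)
o1: d²=13 ≤ ρ²=27; F_rep = 20·(-2,3)/13² = (-0.2367,0.3550)
o2: d²=325 > ρ²=27 → inactive
F = F_att + ΣF_rep = (0.7633,-2.6450)
p' = p + 1/10·F = (-3.9237,10.7355)

Fx=0.7633 Fy=-2.6450 x'=-3.9237 y'=10.7355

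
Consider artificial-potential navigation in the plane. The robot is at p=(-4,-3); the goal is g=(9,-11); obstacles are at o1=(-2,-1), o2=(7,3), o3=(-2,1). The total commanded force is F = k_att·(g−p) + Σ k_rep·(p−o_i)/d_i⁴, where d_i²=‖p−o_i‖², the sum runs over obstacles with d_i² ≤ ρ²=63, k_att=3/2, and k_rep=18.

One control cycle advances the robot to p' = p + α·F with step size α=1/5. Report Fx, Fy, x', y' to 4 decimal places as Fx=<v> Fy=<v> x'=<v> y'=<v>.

F_att = 3/2·(g−p) = 3/2·(13,-8) = (19.5000,-12.0000)
o1: d²=8 ≤ ρ²=63; F_rep = 18·(-2,-2)/8² = (-0.5625,-0.5625)
o2: d²=157 > ρ²=63 → inactive
o3: d²=20 ≤ ρ²=63; F_rep = 18·(-2,-4)/20² = (-0.0900,-0.1800)
F = F_att + ΣF_rep = (18.8475,-12.7425)
p' = p + 1/5·F = (-0.2305,-5.5485)

Fx=18.8475 Fy=-12.7425 x'=-0.2305 y'=-5.5485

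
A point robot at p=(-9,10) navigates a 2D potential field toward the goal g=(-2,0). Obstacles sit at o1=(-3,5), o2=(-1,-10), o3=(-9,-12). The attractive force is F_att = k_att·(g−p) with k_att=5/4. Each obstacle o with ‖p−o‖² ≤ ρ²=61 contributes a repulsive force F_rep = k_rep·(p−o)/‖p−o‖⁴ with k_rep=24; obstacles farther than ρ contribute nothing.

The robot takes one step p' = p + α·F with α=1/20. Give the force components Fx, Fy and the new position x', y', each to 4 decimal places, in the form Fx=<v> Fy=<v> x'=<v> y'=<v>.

F_att = 5/4·(g−p) = 5/4·(7,-10) = (8.7500,-12.5000)
o1: d²=61 ≤ ρ²=61; F_rep = 24·(-6,5)/61² = (-0.0387,0.0322)
o2: d²=464 > ρ²=61 → inactive
o3: d²=484 > ρ²=61 → inactive
F = F_att + ΣF_rep = (8.7113,-12.4678)
p' = p + 1/20·F = (-8.5644,9.3766)

Fx=8.7113 Fy=-12.4678 x'=-8.5644 y'=9.3766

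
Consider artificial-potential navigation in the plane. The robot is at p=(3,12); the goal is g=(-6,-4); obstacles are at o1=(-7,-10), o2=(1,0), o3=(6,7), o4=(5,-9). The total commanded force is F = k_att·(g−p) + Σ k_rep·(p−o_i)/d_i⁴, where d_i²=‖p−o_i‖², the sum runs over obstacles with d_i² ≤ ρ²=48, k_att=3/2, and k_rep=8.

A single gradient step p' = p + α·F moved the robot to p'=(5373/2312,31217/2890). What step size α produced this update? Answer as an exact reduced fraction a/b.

F_att = 3/2·(g−p) = 3/2·(-9,-16) = (-13.5000,-24.0000)
o1: d²=584 > ρ²=48 → inactive
o2: d²=148 > ρ²=48 → inactive
o3: d²=34 ≤ ρ²=48; F_rep = 8·(-3,5)/34² = (-0.0208,0.0346)
o4: d²=445 > ρ²=48 → inactive
F = F_att + ΣF_rep = (-13.5208,-23.9654)
Δp = p'−p = (-0.6760,-1.1983); α = Δx/Fx = (-1563/2312) / (-7815/578) = 1/20
check: Δy/Fy = (-3463/2890) / (-6926/289) = 1/20 ✓

α = 1/20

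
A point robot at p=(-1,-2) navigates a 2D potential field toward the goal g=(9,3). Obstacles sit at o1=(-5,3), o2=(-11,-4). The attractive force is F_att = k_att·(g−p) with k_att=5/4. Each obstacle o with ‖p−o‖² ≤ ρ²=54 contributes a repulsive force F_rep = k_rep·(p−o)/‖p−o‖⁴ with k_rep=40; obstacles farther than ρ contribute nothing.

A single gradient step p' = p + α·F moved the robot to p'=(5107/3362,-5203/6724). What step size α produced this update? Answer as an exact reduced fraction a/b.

α = 1/5

F_att = 5/4·(g−p) = 5/4·(10,5) = (12.5000,6.2500)
o1: d²=41 ≤ ρ²=54; F_rep = 40·(4,-5)/41² = (0.0952,-0.1190)
o2: d²=104 > ρ²=54 → inactive
F = F_att + ΣF_rep = (12.5952,6.1310)
Δp = p'−p = (2.5190,1.2262); α = Δx/Fx = (8469/3362) / (42345/3362) = 1/5
check: Δy/Fy = (8245/6724) / (41225/6724) = 1/5 ✓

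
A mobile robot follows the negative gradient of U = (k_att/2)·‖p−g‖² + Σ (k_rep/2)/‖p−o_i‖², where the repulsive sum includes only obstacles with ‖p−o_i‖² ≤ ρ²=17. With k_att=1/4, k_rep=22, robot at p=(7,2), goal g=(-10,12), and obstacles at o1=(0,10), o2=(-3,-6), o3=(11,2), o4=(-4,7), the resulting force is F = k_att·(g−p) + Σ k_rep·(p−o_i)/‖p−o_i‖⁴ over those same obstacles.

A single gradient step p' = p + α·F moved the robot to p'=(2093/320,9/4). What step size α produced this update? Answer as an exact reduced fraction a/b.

F_att = 1/4·(g−p) = 1/4·(-17,10) = (-4.2500,2.5000)
o1: d²=113 > ρ²=17 → inactive
o2: d²=164 > ρ²=17 → inactive
o3: d²=16 ≤ ρ²=17; F_rep = 22·(-4,0)/16² = (-0.3438,0.0000)
o4: d²=146 > ρ²=17 → inactive
F = F_att + ΣF_rep = (-4.5938,2.5000)
Δp = p'−p = (-0.4594,0.2500); α = Δx/Fx = (-147/320) / (-147/32) = 1/10
check: Δy/Fy = (1/4) / (5/2) = 1/10 ✓

α = 1/10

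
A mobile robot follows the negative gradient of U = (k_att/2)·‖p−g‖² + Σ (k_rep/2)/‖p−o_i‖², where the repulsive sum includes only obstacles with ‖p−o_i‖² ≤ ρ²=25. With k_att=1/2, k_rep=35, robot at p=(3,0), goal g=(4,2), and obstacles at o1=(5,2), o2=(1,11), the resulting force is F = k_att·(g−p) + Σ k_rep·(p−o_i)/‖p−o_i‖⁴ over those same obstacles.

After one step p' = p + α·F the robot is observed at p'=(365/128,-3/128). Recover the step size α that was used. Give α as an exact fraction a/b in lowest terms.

F_att = 1/2·(g−p) = 1/2·(1,2) = (0.5000,1.0000)
o1: d²=8 ≤ ρ²=25; F_rep = 35·(-2,-2)/8² = (-1.0938,-1.0938)
o2: d²=125 > ρ²=25 → inactive
F = F_att + ΣF_rep = (-0.5938,-0.0938)
Δp = p'−p = (-0.1484,-0.0234); α = Δx/Fx = (-19/128) / (-19/32) = 1/4
check: Δy/Fy = (-3/128) / (-3/32) = 1/4 ✓

α = 1/4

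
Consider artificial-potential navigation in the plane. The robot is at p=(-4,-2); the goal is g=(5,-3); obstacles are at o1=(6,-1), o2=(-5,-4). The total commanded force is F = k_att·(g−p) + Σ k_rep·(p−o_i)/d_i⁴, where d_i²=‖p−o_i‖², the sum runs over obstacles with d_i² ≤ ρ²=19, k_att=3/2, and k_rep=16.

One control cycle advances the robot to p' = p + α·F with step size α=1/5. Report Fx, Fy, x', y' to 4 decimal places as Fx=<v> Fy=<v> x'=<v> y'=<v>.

Fx=14.1400 Fy=-0.2200 x'=-1.1720 y'=-2.0440

F_att = 3/2·(g−p) = 3/2·(9,-1) = (13.5000,-1.5000)
o1: d²=101 > ρ²=19 → inactive
o2: d²=5 ≤ ρ²=19; F_rep = 16·(1,2)/5² = (0.6400,1.2800)
F = F_att + ΣF_rep = (14.1400,-0.2200)
p' = p + 1/5·F = (-1.1720,-2.0440)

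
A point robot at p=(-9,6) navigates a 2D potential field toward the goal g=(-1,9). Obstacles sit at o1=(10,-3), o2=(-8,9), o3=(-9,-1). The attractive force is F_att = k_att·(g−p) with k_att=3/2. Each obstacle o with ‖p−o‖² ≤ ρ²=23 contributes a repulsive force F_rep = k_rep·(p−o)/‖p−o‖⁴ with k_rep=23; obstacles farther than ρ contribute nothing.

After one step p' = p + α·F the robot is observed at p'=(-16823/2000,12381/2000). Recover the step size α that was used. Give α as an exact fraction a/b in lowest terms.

α = 1/20

F_att = 3/2·(g−p) = 3/2·(8,3) = (12.0000,4.5000)
o1: d²=442 > ρ²=23 → inactive
o2: d²=10 ≤ ρ²=23; F_rep = 23·(-1,-3)/10² = (-0.2300,-0.6900)
o3: d²=49 > ρ²=23 → inactive
F = F_att + ΣF_rep = (11.7700,3.8100)
Δp = p'−p = (0.5885,0.1905); α = Δx/Fx = (1177/2000) / (1177/100) = 1/20
check: Δy/Fy = (381/2000) / (381/100) = 1/20 ✓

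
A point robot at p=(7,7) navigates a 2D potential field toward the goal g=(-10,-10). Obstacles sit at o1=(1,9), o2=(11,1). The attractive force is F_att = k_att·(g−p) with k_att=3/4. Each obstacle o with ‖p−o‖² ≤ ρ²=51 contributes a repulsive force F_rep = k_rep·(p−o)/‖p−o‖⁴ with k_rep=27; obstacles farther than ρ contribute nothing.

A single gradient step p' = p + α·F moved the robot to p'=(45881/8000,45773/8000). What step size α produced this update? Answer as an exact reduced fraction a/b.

α = 1/10

F_att = 3/4·(g−p) = 3/4·(-17,-17) = (-12.7500,-12.7500)
o1: d²=40 ≤ ρ²=51; F_rep = 27·(6,-2)/40² = (0.1013,-0.0338)
o2: d²=52 > ρ²=51 → inactive
F = F_att + ΣF_rep = (-12.6487,-12.7837)
Δp = p'−p = (-1.2649,-1.2784); α = Δx/Fx = (-10119/8000) / (-10119/800) = 1/10
check: Δy/Fy = (-10227/8000) / (-10227/800) = 1/10 ✓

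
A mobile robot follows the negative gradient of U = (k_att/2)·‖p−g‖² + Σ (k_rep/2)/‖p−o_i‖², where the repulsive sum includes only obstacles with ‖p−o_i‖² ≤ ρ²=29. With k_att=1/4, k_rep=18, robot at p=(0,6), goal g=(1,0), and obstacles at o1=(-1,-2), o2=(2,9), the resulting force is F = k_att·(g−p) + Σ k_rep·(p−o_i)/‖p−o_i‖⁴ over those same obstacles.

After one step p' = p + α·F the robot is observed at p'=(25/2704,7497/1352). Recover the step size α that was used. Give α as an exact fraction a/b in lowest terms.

α = 1/4

F_att = 1/4·(g−p) = 1/4·(1,-6) = (0.2500,-1.5000)
o1: d²=65 > ρ²=29 → inactive
o2: d²=13 ≤ ρ²=29; F_rep = 18·(-2,-3)/13² = (-0.2130,-0.3195)
F = F_att + ΣF_rep = (0.0370,-1.8195)
Δp = p'−p = (0.0092,-0.4549); α = Δx/Fx = (25/2704) / (25/676) = 1/4
check: Δy/Fy = (-615/1352) / (-615/338) = 1/4 ✓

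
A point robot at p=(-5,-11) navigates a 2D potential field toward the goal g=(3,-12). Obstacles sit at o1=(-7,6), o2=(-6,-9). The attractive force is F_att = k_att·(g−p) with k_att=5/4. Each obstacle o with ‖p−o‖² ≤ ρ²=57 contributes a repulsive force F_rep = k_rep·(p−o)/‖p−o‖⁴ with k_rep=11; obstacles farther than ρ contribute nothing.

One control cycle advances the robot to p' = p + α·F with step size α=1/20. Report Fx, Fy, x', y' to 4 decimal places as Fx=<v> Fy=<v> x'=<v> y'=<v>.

Fx=10.4400 Fy=-2.1300 x'=-4.4780 y'=-11.1065

F_att = 5/4·(g−p) = 5/4·(8,-1) = (10.0000,-1.2500)
o1: d²=293 > ρ²=57 → inactive
o2: d²=5 ≤ ρ²=57; F_rep = 11·(1,-2)/5² = (0.4400,-0.8800)
F = F_att + ΣF_rep = (10.4400,-2.1300)
p' = p + 1/20·F = (-4.4780,-11.1065)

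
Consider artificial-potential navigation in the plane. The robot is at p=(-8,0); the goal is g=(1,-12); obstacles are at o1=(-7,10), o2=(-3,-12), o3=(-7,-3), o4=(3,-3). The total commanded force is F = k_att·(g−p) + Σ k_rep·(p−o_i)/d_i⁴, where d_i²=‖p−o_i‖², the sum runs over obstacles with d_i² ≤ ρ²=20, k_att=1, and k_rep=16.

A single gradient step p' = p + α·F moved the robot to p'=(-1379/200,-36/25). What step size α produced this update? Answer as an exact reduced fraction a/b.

F_att = 1·(g−p) = 1·(9,-12) = (9.0000,-12.0000)
o1: d²=101 > ρ²=20 → inactive
o2: d²=169 > ρ²=20 → inactive
o3: d²=10 ≤ ρ²=20; F_rep = 16·(-1,3)/10² = (-0.1600,0.4800)
o4: d²=130 > ρ²=20 → inactive
F = F_att + ΣF_rep = (8.8400,-11.5200)
Δp = p'−p = (1.1050,-1.4400); α = Δx/Fx = (221/200) / (221/25) = 1/8
check: Δy/Fy = (-36/25) / (-288/25) = 1/8 ✓

α = 1/8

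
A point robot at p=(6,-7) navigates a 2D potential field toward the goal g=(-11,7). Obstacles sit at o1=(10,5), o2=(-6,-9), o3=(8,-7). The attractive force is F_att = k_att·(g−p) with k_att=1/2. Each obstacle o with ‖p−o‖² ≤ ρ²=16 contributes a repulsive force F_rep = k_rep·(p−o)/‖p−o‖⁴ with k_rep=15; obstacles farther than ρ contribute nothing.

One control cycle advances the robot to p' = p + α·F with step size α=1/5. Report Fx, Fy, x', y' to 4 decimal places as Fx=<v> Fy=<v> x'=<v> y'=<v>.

Fx=-10.3750 Fy=7.0000 x'=3.9250 y'=-5.6000

F_att = 1/2·(g−p) = 1/2·(-17,14) = (-8.5000,7.0000)
o1: d²=160 > ρ²=16 → inactive
o2: d²=148 > ρ²=16 → inactive
o3: d²=4 ≤ ρ²=16; F_rep = 15·(-2,0)/4² = (-1.8750,0.0000)
F = F_att + ΣF_rep = (-10.3750,7.0000)
p' = p + 1/5·F = (3.9250,-5.6000)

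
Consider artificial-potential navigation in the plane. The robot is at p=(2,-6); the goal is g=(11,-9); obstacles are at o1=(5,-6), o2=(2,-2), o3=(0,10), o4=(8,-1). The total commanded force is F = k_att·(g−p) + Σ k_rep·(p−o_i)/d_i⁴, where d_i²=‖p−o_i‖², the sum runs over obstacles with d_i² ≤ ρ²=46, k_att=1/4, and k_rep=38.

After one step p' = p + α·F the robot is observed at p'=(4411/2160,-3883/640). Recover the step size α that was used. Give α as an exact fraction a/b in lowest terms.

α = 1/20

F_att = 1/4·(g−p) = 1/4·(9,-3) = (2.2500,-0.7500)
o1: d²=9 ≤ ρ²=46; F_rep = 38·(-3,0)/9² = (-1.4074,0.0000)
o2: d²=16 ≤ ρ²=46; F_rep = 38·(0,-4)/16² = (0.0000,-0.5938)
o3: d²=260 > ρ²=46 → inactive
o4: d²=61 > ρ²=46 → inactive
F = F_att + ΣF_rep = (0.8426,-1.3438)
Δp = p'−p = (0.0421,-0.0672); α = Δx/Fx = (91/2160) / (91/108) = 1/20
check: Δy/Fy = (-43/640) / (-43/32) = 1/20 ✓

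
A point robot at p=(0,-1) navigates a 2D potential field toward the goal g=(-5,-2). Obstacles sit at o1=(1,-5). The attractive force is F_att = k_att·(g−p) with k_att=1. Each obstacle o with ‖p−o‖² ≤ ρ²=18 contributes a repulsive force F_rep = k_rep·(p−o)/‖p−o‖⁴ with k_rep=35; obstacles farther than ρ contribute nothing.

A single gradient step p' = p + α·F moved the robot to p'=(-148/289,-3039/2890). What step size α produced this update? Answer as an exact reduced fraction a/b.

α = 1/10

F_att = 1·(g−p) = 1·(-5,-1) = (-5.0000,-1.0000)
o1: d²=17 ≤ ρ²=18; F_rep = 35·(-1,4)/17² = (-0.1211,0.4844)
F = F_att + ΣF_rep = (-5.1211,-0.5156)
Δp = p'−p = (-0.5121,-0.0516); α = Δx/Fx = (-148/289) / (-1480/289) = 1/10
check: Δy/Fy = (-149/2890) / (-149/289) = 1/10 ✓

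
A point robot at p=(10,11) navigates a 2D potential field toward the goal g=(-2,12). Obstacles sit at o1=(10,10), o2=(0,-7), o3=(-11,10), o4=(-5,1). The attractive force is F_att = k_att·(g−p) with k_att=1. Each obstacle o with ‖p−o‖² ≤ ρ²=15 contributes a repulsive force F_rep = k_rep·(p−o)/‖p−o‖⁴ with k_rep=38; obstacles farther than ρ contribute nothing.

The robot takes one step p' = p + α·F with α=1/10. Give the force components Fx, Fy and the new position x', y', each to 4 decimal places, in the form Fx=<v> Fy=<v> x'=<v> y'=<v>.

Fx=-12.0000 Fy=39.0000 x'=8.8000 y'=14.9000

F_att = 1·(g−p) = 1·(-12,1) = (-12.0000,1.0000)
o1: d²=1 ≤ ρ²=15; F_rep = 38·(0,1)/1² = (0.0000,38.0000)
o2: d²=424 > ρ²=15 → inactive
o3: d²=442 > ρ²=15 → inactive
o4: d²=325 > ρ²=15 → inactive
F = F_att + ΣF_rep = (-12.0000,39.0000)
p' = p + 1/10·F = (8.8000,14.9000)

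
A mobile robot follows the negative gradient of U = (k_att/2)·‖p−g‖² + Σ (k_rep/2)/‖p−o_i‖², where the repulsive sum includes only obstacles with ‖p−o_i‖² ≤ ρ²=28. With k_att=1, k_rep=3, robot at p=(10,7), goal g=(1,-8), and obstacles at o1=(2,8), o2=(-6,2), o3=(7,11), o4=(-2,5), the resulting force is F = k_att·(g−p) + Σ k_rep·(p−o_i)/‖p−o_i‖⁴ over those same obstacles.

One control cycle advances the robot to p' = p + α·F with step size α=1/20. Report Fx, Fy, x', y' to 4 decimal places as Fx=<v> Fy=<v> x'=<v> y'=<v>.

F_att = 1·(g−p) = 1·(-9,-15) = (-9.0000,-15.0000)
o1: d²=65 > ρ²=28 → inactive
o2: d²=281 > ρ²=28 → inactive
o3: d²=25 ≤ ρ²=28; F_rep = 3·(3,-4)/25² = (0.0144,-0.0192)
o4: d²=148 > ρ²=28 → inactive
F = F_att + ΣF_rep = (-8.9856,-15.0192)
p' = p + 1/20·F = (9.5507,6.2490)

Fx=-8.9856 Fy=-15.0192 x'=9.5507 y'=6.2490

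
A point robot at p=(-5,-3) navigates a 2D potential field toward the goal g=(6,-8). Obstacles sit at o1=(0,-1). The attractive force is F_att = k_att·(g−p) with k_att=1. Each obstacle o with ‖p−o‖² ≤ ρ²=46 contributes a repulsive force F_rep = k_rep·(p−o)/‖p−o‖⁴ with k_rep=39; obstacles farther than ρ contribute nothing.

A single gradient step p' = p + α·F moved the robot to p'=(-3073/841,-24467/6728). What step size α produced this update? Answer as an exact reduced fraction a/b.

α = 1/8

F_att = 1·(g−p) = 1·(11,-5) = (11.0000,-5.0000)
o1: d²=29 ≤ ρ²=46; F_rep = 39·(-5,-2)/29² = (-0.2319,-0.0927)
F = F_att + ΣF_rep = (10.7681,-5.0927)
Δp = p'−p = (1.3460,-0.6366); α = Δx/Fx = (1132/841) / (9056/841) = 1/8
check: Δy/Fy = (-4283/6728) / (-4283/841) = 1/8 ✓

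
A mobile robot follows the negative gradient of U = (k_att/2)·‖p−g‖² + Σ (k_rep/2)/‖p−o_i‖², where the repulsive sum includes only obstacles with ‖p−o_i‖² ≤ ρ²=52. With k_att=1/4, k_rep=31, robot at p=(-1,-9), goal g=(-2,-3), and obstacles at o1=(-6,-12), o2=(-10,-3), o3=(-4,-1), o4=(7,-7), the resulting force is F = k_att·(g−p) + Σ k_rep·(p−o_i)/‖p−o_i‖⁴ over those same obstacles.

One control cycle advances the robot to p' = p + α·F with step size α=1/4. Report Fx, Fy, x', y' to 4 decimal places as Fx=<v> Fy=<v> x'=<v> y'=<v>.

Fx=-0.1159 Fy=1.5804 x'=-1.0290 y'=-8.6049

F_att = 1/4·(g−p) = 1/4·(-1,6) = (-0.2500,1.5000)
o1: d²=34 ≤ ρ²=52; F_rep = 31·(5,3)/34² = (0.1341,0.0804)
o2: d²=117 > ρ²=52 → inactive
o3: d²=73 > ρ²=52 → inactive
o4: d²=68 > ρ²=52 → inactive
F = F_att + ΣF_rep = (-0.1159,1.5804)
p' = p + 1/4·F = (-1.0290,-8.6049)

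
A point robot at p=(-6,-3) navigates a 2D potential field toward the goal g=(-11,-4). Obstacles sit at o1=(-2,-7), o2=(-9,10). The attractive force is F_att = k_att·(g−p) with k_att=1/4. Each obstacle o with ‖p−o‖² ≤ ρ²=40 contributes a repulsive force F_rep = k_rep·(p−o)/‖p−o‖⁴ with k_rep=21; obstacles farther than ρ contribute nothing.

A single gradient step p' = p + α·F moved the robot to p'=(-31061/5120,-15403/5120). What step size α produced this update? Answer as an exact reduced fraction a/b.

F_att = 1/4·(g−p) = 1/4·(-5,-1) = (-1.2500,-0.2500)
o1: d²=32 ≤ ρ²=40; F_rep = 21·(-4,4)/32² = (-0.0820,0.0820)
o2: d²=178 > ρ²=40 → inactive
F = F_att + ΣF_rep = (-1.3320,-0.1680)
Δp = p'−p = (-0.0666,-0.0084); α = Δx/Fx = (-341/5120) / (-341/256) = 1/20
check: Δy/Fy = (-43/5120) / (-43/256) = 1/20 ✓

α = 1/20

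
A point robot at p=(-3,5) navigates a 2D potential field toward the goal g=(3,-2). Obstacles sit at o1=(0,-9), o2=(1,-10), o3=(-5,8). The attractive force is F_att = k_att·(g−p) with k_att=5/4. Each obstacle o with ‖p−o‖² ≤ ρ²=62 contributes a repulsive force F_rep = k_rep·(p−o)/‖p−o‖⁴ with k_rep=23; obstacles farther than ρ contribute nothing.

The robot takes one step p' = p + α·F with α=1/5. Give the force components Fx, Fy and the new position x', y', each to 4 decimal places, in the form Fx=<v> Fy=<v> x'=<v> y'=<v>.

F_att = 5/4·(g−p) = 5/4·(6,-7) = (7.5000,-8.7500)
o1: d²=205 > ρ²=62 → inactive
o2: d²=241 > ρ²=62 → inactive
o3: d²=13 ≤ ρ²=62; F_rep = 23·(2,-3)/13² = (0.2722,-0.4083)
F = F_att + ΣF_rep = (7.7722,-9.1583)
p' = p + 1/5·F = (-1.4456,3.1683)

Fx=7.7722 Fy=-9.1583 x'=-1.4456 y'=3.1683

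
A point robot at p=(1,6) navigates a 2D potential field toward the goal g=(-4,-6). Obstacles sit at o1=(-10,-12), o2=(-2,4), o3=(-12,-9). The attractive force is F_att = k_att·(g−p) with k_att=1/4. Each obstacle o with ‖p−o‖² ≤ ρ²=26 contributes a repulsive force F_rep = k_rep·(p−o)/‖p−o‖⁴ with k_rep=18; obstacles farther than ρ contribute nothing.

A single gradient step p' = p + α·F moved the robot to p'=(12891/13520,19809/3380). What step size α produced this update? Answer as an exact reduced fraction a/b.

F_att = 1/4·(g−p) = 1/4·(-5,-12) = (-1.2500,-3.0000)
o1: d²=445 > ρ²=26 → inactive
o2: d²=13 ≤ ρ²=26; F_rep = 18·(3,2)/13² = (0.3195,0.2130)
o3: d²=394 > ρ²=26 → inactive
F = F_att + ΣF_rep = (-0.9305,-2.7870)
Δp = p'−p = (-0.0465,-0.1393); α = Δx/Fx = (-629/13520) / (-629/676) = 1/20
check: Δy/Fy = (-471/3380) / (-471/169) = 1/20 ✓

α = 1/20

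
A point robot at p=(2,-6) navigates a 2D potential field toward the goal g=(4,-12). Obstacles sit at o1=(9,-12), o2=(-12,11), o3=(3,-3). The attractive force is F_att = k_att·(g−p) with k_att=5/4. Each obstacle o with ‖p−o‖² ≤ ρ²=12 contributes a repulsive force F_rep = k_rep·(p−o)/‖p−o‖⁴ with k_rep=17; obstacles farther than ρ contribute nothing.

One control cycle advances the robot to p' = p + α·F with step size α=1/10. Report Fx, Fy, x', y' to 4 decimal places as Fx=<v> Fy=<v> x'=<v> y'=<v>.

F_att = 5/4·(g−p) = 5/4·(2,-6) = (2.5000,-7.5000)
o1: d²=85 > ρ²=12 → inactive
o2: d²=485 > ρ²=12 → inactive
o3: d²=10 ≤ ρ²=12; F_rep = 17·(-1,-3)/10² = (-0.1700,-0.5100)
F = F_att + ΣF_rep = (2.3300,-8.0100)
p' = p + 1/10·F = (2.2330,-6.8010)

Fx=2.3300 Fy=-8.0100 x'=2.2330 y'=-6.8010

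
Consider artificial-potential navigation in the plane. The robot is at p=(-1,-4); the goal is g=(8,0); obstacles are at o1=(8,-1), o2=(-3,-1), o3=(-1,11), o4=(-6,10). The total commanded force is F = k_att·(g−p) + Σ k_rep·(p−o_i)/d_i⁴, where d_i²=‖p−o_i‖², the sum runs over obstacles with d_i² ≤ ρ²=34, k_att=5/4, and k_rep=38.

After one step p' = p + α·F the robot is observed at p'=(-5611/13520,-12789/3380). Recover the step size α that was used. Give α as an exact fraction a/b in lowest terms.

α = 1/20

F_att = 5/4·(g−p) = 5/4·(9,4) = (11.2500,5.0000)
o1: d²=90 > ρ²=34 → inactive
o2: d²=13 ≤ ρ²=34; F_rep = 38·(2,-3)/13² = (0.4497,-0.6746)
o3: d²=225 > ρ²=34 → inactive
o4: d²=221 > ρ²=34 → inactive
F = F_att + ΣF_rep = (11.6997,4.3254)
Δp = p'−p = (0.5850,0.2163); α = Δx/Fx = (7909/13520) / (7909/676) = 1/20
check: Δy/Fy = (731/3380) / (731/169) = 1/20 ✓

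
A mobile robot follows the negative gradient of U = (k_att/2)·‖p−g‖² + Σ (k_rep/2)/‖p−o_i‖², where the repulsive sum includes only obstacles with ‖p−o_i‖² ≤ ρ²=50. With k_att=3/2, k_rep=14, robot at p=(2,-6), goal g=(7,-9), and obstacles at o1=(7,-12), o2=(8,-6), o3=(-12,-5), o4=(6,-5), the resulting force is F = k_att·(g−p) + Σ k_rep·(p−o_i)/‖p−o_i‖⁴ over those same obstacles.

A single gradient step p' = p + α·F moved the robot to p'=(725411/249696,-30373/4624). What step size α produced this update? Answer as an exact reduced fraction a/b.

α = 1/8

F_att = 3/2·(g−p) = 3/2·(5,-3) = (7.5000,-4.5000)
o1: d²=61 > ρ²=50 → inactive
o2: d²=36 ≤ ρ²=50; F_rep = 14·(-6,0)/36² = (-0.0648,0.0000)
o3: d²=197 > ρ²=50 → inactive
o4: d²=17 ≤ ρ²=50; F_rep = 14·(-4,-1)/17² = (-0.1938,-0.0484)
F = F_att + ΣF_rep = (7.2414,-4.5484)
Δp = p'−p = (0.9052,-0.5686); α = Δx/Fx = (226019/249696) / (226019/31212) = 1/8
check: Δy/Fy = (-2629/4624) / (-2629/578) = 1/8 ✓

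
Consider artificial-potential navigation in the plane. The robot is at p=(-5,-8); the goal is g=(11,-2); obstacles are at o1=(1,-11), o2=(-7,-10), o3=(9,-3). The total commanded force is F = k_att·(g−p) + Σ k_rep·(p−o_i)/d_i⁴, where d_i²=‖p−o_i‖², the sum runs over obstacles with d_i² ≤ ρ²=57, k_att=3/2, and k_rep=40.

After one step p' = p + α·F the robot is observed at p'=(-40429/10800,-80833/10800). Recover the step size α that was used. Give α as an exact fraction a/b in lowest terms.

F_att = 3/2·(g−p) = 3/2·(16,6) = (24.0000,9.0000)
o1: d²=45 ≤ ρ²=57; F_rep = 40·(-6,3)/45² = (-0.1185,0.0593)
o2: d²=8 ≤ ρ²=57; F_rep = 40·(2,2)/8² = (1.2500,1.2500)
o3: d²=221 > ρ²=57 → inactive
F = F_att + ΣF_rep = (25.1315,10.3093)
Δp = p'−p = (1.2566,0.5155); α = Δx/Fx = (13571/10800) / (13571/540) = 1/20
check: Δy/Fy = (5567/10800) / (5567/540) = 1/20 ✓

α = 1/20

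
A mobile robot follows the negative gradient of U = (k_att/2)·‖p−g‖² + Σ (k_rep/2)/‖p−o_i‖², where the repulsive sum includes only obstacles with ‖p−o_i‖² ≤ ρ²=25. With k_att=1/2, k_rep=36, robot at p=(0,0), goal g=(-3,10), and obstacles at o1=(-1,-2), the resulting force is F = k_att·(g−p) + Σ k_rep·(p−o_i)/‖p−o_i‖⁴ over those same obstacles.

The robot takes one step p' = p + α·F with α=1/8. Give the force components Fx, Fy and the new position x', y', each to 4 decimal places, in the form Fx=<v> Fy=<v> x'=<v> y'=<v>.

Fx=-0.0600 Fy=7.8800 x'=-0.0075 y'=0.9850

F_att = 1/2·(g−p) = 1/2·(-3,10) = (-1.5000,5.0000)
o1: d²=5 ≤ ρ²=25; F_rep = 36·(1,2)/5² = (1.4400,2.8800)
F = F_att + ΣF_rep = (-0.0600,7.8800)
p' = p + 1/8·F = (-0.0075,0.9850)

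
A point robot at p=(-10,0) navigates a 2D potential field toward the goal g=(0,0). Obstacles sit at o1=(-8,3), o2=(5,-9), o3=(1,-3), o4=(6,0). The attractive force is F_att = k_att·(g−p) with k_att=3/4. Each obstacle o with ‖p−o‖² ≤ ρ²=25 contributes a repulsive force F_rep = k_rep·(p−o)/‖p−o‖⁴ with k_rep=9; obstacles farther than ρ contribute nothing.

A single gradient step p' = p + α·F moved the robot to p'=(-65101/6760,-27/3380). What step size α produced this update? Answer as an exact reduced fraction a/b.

F_att = 3/4·(g−p) = 3/4·(10,0) = (7.5000,0.0000)
o1: d²=13 ≤ ρ²=25; F_rep = 9·(-2,-3)/13² = (-0.1065,-0.1598)
o2: d²=306 > ρ²=25 → inactive
o3: d²=130 > ρ²=25 → inactive
o4: d²=256 > ρ²=25 → inactive
F = F_att + ΣF_rep = (7.3935,-0.1598)
Δp = p'−p = (0.3697,-0.0080); α = Δx/Fx = (2499/6760) / (2499/338) = 1/20
check: Δy/Fy = (-27/3380) / (-27/169) = 1/20 ✓

α = 1/20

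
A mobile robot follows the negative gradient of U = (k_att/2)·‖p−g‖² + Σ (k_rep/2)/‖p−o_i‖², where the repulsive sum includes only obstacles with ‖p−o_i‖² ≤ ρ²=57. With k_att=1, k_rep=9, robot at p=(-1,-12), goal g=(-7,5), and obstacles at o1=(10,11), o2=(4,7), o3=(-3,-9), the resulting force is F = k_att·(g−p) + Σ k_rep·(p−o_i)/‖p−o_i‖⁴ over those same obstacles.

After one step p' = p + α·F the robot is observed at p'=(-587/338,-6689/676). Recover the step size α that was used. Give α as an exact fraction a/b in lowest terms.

F_att = 1·(g−p) = 1·(-6,17) = (-6.0000,17.0000)
o1: d²=650 > ρ²=57 → inactive
o2: d²=386 > ρ²=57 → inactive
o3: d²=13 ≤ ρ²=57; F_rep = 9·(2,-3)/13² = (0.1065,-0.1598)
F = F_att + ΣF_rep = (-5.8935,16.8402)
Δp = p'−p = (-0.7367,2.1050); α = Δx/Fx = (-249/338) / (-996/169) = 1/8
check: Δy/Fy = (1423/676) / (2846/169) = 1/8 ✓

α = 1/8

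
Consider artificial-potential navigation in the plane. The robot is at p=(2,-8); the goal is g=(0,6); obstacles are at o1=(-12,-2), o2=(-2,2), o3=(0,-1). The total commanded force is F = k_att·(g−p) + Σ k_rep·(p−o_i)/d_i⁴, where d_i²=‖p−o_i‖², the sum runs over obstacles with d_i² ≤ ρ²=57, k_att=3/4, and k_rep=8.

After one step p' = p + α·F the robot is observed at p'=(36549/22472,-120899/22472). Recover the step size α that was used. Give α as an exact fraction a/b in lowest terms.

F_att = 3/4·(g−p) = 3/4·(-2,14) = (-1.5000,10.5000)
o1: d²=232 > ρ²=57 → inactive
o2: d²=116 > ρ²=57 → inactive
o3: d²=53 ≤ ρ²=57; F_rep = 8·(2,-7)/53² = (0.0057,-0.0199)
F = F_att + ΣF_rep = (-1.4943,10.4801)
Δp = p'−p = (-0.3736,2.6200); α = Δx/Fx = (-8395/22472) / (-8395/5618) = 1/4
check: Δy/Fy = (58877/22472) / (58877/5618) = 1/4 ✓

α = 1/4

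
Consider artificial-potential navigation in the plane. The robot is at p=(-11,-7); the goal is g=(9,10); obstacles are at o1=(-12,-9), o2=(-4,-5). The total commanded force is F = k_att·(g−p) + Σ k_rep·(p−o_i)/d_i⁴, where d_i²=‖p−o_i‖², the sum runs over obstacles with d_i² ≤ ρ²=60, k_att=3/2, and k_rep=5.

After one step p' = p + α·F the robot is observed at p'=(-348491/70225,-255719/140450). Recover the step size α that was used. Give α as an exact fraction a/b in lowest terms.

α = 1/5

F_att = 3/2·(g−p) = 3/2·(20,17) = (30.0000,25.5000)
o1: d²=5 ≤ ρ²=60; F_rep = 5·(1,2)/5² = (0.2000,0.4000)
o2: d²=53 ≤ ρ²=60; F_rep = 5·(-7,-2)/53² = (-0.0125,-0.0036)
F = F_att + ΣF_rep = (30.1875,25.8964)
Δp = p'−p = (6.0375,5.1793); α = Δx/Fx = (423984/70225) / (423984/14045) = 1/5
check: Δy/Fy = (727431/140450) / (727431/28090) = 1/5 ✓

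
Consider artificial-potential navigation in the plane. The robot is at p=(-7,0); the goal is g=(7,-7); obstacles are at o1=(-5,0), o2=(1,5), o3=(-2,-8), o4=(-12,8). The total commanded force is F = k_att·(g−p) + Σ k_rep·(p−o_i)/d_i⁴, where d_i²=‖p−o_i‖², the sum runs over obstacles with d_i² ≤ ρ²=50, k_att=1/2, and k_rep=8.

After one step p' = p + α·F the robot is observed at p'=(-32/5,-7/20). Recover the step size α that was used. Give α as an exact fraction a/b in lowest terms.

F_att = 1/2·(g−p) = 1/2·(14,-7) = (7.0000,-3.5000)
o1: d²=4 ≤ ρ²=50; F_rep = 8·(-2,0)/4² = (-1.0000,0.0000)
o2: d²=89 > ρ²=50 → inactive
o3: d²=89 > ρ²=50 → inactive
o4: d²=89 > ρ²=50 → inactive
F = F_att + ΣF_rep = (6.0000,-3.5000)
Δp = p'−p = (0.6000,-0.3500); α = Δx/Fx = (3/5) / (6) = 1/10
check: Δy/Fy = (-7/20) / (-7/2) = 1/10 ✓

α = 1/10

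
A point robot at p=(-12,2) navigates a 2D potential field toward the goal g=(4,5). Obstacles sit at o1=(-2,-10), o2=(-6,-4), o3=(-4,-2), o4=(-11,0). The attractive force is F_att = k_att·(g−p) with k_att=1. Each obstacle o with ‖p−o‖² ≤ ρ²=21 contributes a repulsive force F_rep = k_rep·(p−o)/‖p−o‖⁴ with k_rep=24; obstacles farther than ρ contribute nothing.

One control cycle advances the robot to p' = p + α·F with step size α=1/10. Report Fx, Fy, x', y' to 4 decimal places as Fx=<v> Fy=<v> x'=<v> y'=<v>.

Fx=15.0400 Fy=4.9200 x'=-10.4960 y'=2.4920

F_att = 1·(g−p) = 1·(16,3) = (16.0000,3.0000)
o1: d²=244 > ρ²=21 → inactive
o2: d²=72 > ρ²=21 → inactive
o3: d²=80 > ρ²=21 → inactive
o4: d²=5 ≤ ρ²=21; F_rep = 24·(-1,2)/5² = (-0.9600,1.9200)
F = F_att + ΣF_rep = (15.0400,4.9200)
p' = p + 1/10·F = (-10.4960,2.4920)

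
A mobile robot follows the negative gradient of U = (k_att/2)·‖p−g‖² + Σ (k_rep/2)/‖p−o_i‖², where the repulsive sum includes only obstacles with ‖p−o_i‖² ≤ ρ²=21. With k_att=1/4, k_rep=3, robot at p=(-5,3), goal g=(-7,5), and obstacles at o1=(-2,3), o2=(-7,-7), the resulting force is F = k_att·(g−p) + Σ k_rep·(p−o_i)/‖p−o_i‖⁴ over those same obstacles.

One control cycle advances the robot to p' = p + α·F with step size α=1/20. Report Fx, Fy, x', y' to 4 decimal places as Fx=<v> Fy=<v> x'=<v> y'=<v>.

F_att = 1/4·(g−p) = 1/4·(-2,2) = (-0.5000,0.5000)
o1: d²=9 ≤ ρ²=21; F_rep = 3·(-3,0)/9² = (-0.1111,0.0000)
o2: d²=104 > ρ²=21 → inactive
F = F_att + ΣF_rep = (-0.6111,0.5000)
p' = p + 1/20·F = (-5.0306,3.0250)

Fx=-0.6111 Fy=0.5000 x'=-5.0306 y'=3.0250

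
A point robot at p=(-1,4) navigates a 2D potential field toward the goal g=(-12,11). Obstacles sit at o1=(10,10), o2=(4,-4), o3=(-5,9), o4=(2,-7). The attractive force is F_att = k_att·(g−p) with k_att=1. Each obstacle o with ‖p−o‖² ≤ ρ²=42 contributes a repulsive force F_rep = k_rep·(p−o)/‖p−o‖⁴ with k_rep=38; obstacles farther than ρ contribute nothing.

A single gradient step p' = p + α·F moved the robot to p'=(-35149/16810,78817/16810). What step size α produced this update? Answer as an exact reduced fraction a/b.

α = 1/10

F_att = 1·(g−p) = 1·(-11,7) = (-11.0000,7.0000)
o1: d²=157 > ρ²=42 → inactive
o2: d²=89 > ρ²=42 → inactive
o3: d²=41 ≤ ρ²=42; F_rep = 38·(4,-5)/41² = (0.0904,-0.1130)
o4: d²=130 > ρ²=42 → inactive
F = F_att + ΣF_rep = (-10.9096,6.8870)
Δp = p'−p = (-1.0910,0.6887); α = Δx/Fx = (-18339/16810) / (-18339/1681) = 1/10
check: Δy/Fy = (11577/16810) / (11577/1681) = 1/10 ✓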